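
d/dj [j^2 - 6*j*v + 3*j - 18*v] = 2*j - 6*v + 3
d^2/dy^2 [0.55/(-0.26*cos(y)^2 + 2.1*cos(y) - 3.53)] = (0.14872*(1 - cos(y)^2)^2 - 0.9009*cos(y)^3 + 0.4807*cos(y)^2 + 5.87895*cos(y) - 3.99014)/(0.26*cos(y)^2 - 2.1*cos(y) + 3.53)^3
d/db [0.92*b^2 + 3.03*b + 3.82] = 1.84*b + 3.03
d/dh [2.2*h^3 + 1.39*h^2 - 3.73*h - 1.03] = 6.6*h^2 + 2.78*h - 3.73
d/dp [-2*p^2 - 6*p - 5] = -4*p - 6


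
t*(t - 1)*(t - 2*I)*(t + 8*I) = t^4 - t^3 + 6*I*t^3 + 16*t^2 - 6*I*t^2 - 16*t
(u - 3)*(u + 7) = u^2 + 4*u - 21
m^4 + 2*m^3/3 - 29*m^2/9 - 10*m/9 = m*(m - 5/3)*(m + 1/3)*(m + 2)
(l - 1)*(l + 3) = l^2 + 2*l - 3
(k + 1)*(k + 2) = k^2 + 3*k + 2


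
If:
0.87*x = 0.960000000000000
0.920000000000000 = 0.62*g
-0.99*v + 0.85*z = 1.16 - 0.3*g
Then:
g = 1.48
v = 0.858585858585859*z - 0.722059302704464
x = 1.10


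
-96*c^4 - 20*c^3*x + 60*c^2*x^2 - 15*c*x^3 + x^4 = (-8*c + x)*(-6*c + x)*(-2*c + x)*(c + x)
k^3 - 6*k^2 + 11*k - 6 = (k - 3)*(k - 2)*(k - 1)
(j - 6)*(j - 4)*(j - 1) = j^3 - 11*j^2 + 34*j - 24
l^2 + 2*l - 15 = (l - 3)*(l + 5)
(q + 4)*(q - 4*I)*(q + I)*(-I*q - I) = -I*q^4 - 3*q^3 - 5*I*q^3 - 15*q^2 - 8*I*q^2 - 12*q - 20*I*q - 16*I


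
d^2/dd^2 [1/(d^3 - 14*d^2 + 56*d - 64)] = 2*((14 - 3*d)*(d^3 - 14*d^2 + 56*d - 64) + (3*d^2 - 28*d + 56)^2)/(d^3 - 14*d^2 + 56*d - 64)^3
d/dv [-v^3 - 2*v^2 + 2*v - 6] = -3*v^2 - 4*v + 2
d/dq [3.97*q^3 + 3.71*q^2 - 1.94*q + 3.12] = 11.91*q^2 + 7.42*q - 1.94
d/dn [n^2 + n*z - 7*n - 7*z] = 2*n + z - 7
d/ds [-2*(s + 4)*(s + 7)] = -4*s - 22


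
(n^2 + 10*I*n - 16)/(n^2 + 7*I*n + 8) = (n + 2*I)/(n - I)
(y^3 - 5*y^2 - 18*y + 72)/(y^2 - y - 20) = (y^2 - 9*y + 18)/(y - 5)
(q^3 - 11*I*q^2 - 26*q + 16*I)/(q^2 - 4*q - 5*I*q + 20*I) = (q^3 - 11*I*q^2 - 26*q + 16*I)/(q^2 - 4*q - 5*I*q + 20*I)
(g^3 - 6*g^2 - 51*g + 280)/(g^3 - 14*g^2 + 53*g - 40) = (g + 7)/(g - 1)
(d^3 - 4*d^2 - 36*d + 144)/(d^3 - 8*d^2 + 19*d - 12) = (d^2 - 36)/(d^2 - 4*d + 3)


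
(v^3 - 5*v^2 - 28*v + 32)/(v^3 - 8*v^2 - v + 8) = (v + 4)/(v + 1)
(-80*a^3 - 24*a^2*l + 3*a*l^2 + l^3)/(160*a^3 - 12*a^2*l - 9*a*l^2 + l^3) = (-4*a - l)/(8*a - l)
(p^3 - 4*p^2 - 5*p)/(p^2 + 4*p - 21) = p*(p^2 - 4*p - 5)/(p^2 + 4*p - 21)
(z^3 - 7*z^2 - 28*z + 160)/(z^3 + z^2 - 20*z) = (z - 8)/z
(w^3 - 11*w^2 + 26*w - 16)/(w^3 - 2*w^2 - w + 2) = (w - 8)/(w + 1)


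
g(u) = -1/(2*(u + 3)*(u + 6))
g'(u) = 1/(2*(u + 3)*(u + 6)^2) + 1/(2*(u + 3)^2*(u + 6)) = (u + 9/2)/((u + 3)^2*(u + 6)^2)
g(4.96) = -0.01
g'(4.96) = 0.00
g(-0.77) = -0.04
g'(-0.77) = 0.03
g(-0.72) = -0.04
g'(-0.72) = 0.03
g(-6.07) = -2.33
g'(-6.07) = -34.00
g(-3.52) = 0.39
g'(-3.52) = 0.59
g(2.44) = -0.01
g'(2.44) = 0.00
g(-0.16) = -0.03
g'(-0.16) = 0.02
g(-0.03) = -0.03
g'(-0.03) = 0.01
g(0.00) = -0.03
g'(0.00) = 0.01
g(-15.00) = 0.00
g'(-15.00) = 0.00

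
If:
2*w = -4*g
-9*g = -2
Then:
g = 2/9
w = -4/9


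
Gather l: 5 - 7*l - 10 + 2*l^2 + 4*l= 2*l^2 - 3*l - 5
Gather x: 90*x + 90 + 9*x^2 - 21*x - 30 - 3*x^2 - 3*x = 6*x^2 + 66*x + 60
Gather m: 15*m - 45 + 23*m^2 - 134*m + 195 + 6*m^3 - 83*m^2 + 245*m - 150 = 6*m^3 - 60*m^2 + 126*m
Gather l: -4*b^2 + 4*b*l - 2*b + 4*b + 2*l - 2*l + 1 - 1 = -4*b^2 + 4*b*l + 2*b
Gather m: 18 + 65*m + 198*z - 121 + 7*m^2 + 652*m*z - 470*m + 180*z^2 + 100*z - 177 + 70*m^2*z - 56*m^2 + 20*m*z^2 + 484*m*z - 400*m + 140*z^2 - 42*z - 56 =m^2*(70*z - 49) + m*(20*z^2 + 1136*z - 805) + 320*z^2 + 256*z - 336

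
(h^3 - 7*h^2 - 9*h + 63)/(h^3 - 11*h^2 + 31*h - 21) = (h + 3)/(h - 1)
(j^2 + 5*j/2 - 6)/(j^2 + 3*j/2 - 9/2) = (j + 4)/(j + 3)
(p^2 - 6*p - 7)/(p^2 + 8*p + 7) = (p - 7)/(p + 7)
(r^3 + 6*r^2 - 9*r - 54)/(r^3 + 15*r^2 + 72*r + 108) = (r - 3)/(r + 6)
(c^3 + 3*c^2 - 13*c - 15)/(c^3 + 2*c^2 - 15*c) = (c + 1)/c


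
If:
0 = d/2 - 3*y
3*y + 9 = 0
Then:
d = -18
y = -3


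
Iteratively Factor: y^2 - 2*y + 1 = (y - 1)*(y - 1)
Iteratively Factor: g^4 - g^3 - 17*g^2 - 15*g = (g - 5)*(g^3 + 4*g^2 + 3*g) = g*(g - 5)*(g^2 + 4*g + 3) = g*(g - 5)*(g + 3)*(g + 1)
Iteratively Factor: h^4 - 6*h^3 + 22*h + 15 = (h - 5)*(h^3 - h^2 - 5*h - 3) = (h - 5)*(h + 1)*(h^2 - 2*h - 3) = (h - 5)*(h - 3)*(h + 1)*(h + 1)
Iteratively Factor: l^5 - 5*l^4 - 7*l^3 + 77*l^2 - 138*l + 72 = (l - 3)*(l^4 - 2*l^3 - 13*l^2 + 38*l - 24) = (l - 3)*(l + 4)*(l^3 - 6*l^2 + 11*l - 6) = (l - 3)*(l - 2)*(l + 4)*(l^2 - 4*l + 3) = (l - 3)*(l - 2)*(l - 1)*(l + 4)*(l - 3)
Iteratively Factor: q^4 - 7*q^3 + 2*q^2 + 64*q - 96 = (q - 2)*(q^3 - 5*q^2 - 8*q + 48) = (q - 4)*(q - 2)*(q^2 - q - 12) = (q - 4)*(q - 2)*(q + 3)*(q - 4)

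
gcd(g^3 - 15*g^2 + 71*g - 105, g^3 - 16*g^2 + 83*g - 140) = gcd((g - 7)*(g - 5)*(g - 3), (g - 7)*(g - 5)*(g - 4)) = g^2 - 12*g + 35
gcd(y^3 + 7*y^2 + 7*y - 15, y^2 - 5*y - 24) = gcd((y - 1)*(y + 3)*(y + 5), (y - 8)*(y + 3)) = y + 3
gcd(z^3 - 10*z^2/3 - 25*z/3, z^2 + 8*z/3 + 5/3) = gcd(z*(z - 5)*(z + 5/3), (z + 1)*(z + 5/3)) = z + 5/3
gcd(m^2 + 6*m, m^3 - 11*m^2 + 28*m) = m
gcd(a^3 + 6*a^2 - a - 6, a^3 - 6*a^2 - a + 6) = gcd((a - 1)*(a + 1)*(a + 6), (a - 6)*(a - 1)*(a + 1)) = a^2 - 1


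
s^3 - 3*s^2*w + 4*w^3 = (s - 2*w)^2*(s + w)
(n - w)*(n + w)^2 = n^3 + n^2*w - n*w^2 - w^3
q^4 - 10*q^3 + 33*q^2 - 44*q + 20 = (q - 5)*(q - 2)^2*(q - 1)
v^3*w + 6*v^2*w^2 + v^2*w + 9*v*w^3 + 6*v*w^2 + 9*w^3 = (v + 3*w)^2*(v*w + w)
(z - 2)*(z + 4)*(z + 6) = z^3 + 8*z^2 + 4*z - 48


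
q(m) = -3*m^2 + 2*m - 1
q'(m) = 2 - 6*m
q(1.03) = -2.12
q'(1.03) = -4.18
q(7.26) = -144.60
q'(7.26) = -41.56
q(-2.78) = -29.75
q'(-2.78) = 18.68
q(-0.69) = -3.81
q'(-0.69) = 6.14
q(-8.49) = -234.22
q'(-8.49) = 52.94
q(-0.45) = -2.51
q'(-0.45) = 4.70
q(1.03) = -2.12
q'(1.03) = -4.18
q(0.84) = -1.44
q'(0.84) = -3.04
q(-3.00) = -34.00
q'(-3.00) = 20.00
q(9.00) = -226.00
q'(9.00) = -52.00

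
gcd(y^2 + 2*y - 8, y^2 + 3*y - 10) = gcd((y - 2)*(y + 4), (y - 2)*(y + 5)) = y - 2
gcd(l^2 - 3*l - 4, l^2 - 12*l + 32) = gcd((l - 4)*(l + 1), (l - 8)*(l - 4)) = l - 4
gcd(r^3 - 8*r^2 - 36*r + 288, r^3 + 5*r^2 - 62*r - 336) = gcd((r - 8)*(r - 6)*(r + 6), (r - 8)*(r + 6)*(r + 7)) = r^2 - 2*r - 48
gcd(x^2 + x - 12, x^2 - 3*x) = x - 3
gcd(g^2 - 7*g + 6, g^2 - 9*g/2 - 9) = g - 6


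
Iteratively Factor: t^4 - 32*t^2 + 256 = (t + 4)*(t^3 - 4*t^2 - 16*t + 64) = (t - 4)*(t + 4)*(t^2 - 16) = (t - 4)^2*(t + 4)*(t + 4)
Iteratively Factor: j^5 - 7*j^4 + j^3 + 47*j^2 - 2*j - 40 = (j + 1)*(j^4 - 8*j^3 + 9*j^2 + 38*j - 40) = (j + 1)*(j + 2)*(j^3 - 10*j^2 + 29*j - 20) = (j - 5)*(j + 1)*(j + 2)*(j^2 - 5*j + 4) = (j - 5)*(j - 4)*(j + 1)*(j + 2)*(j - 1)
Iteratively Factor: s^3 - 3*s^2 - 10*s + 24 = (s - 2)*(s^2 - s - 12) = (s - 2)*(s + 3)*(s - 4)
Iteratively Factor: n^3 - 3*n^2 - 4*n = (n - 4)*(n^2 + n) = n*(n - 4)*(n + 1)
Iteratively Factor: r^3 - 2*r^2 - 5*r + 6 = (r + 2)*(r^2 - 4*r + 3) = (r - 1)*(r + 2)*(r - 3)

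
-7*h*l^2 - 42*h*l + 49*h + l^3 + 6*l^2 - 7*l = (-7*h + l)*(l - 1)*(l + 7)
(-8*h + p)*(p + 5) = -8*h*p - 40*h + p^2 + 5*p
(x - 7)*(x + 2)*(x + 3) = x^3 - 2*x^2 - 29*x - 42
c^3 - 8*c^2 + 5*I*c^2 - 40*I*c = c*(c - 8)*(c + 5*I)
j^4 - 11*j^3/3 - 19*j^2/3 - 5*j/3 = j*(j - 5)*(j + 1/3)*(j + 1)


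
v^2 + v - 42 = (v - 6)*(v + 7)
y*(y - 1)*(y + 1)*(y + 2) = y^4 + 2*y^3 - y^2 - 2*y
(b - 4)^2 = b^2 - 8*b + 16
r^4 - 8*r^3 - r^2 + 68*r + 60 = (r - 6)*(r - 5)*(r + 1)*(r + 2)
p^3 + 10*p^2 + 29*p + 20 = (p + 1)*(p + 4)*(p + 5)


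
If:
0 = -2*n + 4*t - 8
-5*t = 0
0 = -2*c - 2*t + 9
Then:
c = 9/2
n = -4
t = 0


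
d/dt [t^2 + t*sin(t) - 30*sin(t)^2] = t*cos(t) + 2*t + sin(t) - 30*sin(2*t)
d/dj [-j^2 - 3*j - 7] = -2*j - 3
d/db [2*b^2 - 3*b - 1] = 4*b - 3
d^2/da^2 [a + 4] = 0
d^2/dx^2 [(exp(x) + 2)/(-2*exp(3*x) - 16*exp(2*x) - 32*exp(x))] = (-2*exp(3*x) - 5*exp(2*x) - 16*exp(x) - 16)*exp(-x)/(exp(4*x) + 16*exp(3*x) + 96*exp(2*x) + 256*exp(x) + 256)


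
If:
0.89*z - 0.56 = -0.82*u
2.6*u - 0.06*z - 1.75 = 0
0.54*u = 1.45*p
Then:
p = 0.25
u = 0.67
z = 0.01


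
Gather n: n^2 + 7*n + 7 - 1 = n^2 + 7*n + 6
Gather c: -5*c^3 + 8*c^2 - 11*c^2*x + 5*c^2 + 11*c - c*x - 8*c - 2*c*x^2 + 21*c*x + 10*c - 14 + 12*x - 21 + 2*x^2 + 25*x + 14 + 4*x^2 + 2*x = -5*c^3 + c^2*(13 - 11*x) + c*(-2*x^2 + 20*x + 13) + 6*x^2 + 39*x - 21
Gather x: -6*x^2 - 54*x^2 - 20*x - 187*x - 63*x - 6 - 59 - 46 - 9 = -60*x^2 - 270*x - 120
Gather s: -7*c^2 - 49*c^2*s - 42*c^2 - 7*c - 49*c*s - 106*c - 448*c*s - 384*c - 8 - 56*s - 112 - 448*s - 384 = -49*c^2 - 497*c + s*(-49*c^2 - 497*c - 504) - 504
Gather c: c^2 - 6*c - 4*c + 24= c^2 - 10*c + 24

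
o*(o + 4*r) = o^2 + 4*o*r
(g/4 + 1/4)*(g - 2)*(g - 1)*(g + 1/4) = g^4/4 - 7*g^3/16 - 3*g^2/8 + 7*g/16 + 1/8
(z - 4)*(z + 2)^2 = z^3 - 12*z - 16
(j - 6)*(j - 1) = j^2 - 7*j + 6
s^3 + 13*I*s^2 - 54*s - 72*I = (s + 3*I)*(s + 4*I)*(s + 6*I)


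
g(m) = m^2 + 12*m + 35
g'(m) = 2*m + 12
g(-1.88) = 15.97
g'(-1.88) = 8.24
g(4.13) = 101.62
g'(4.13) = 20.26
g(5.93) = 141.32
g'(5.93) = 23.86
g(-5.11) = -0.21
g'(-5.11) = 1.78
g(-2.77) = 9.43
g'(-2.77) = 6.46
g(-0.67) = 27.41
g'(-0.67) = 10.66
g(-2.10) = 14.21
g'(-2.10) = 7.80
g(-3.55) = 5.00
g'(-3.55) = 4.90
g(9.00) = 224.00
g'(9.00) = 30.00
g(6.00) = 143.00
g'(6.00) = 24.00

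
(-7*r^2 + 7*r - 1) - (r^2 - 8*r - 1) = -8*r^2 + 15*r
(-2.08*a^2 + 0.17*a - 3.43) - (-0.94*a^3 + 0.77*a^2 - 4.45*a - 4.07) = 0.94*a^3 - 2.85*a^2 + 4.62*a + 0.64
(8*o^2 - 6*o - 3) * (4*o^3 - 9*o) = 32*o^5 - 24*o^4 - 84*o^3 + 54*o^2 + 27*o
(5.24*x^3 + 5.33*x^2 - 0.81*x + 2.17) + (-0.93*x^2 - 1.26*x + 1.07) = 5.24*x^3 + 4.4*x^2 - 2.07*x + 3.24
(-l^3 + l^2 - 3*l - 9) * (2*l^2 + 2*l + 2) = -2*l^5 - 6*l^3 - 22*l^2 - 24*l - 18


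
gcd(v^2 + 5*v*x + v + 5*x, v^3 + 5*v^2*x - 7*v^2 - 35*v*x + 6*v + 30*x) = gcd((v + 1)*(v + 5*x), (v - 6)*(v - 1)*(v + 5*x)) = v + 5*x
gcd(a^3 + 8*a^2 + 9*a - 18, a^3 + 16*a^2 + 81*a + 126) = a^2 + 9*a + 18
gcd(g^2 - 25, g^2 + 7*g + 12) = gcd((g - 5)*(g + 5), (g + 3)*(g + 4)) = 1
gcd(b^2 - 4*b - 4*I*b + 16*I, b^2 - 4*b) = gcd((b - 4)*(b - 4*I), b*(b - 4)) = b - 4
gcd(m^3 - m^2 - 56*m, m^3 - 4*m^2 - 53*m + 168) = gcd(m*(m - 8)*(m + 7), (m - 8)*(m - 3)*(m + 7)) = m^2 - m - 56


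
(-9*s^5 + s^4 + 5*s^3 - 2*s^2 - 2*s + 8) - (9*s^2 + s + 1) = -9*s^5 + s^4 + 5*s^3 - 11*s^2 - 3*s + 7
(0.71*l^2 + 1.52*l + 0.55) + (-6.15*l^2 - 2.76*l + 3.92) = -5.44*l^2 - 1.24*l + 4.47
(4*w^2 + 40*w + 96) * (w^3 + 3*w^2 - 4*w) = 4*w^5 + 52*w^4 + 200*w^3 + 128*w^2 - 384*w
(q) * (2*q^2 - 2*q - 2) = 2*q^3 - 2*q^2 - 2*q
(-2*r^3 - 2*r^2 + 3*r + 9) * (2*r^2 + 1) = -4*r^5 - 4*r^4 + 4*r^3 + 16*r^2 + 3*r + 9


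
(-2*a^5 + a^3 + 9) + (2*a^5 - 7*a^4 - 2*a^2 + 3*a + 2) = -7*a^4 + a^3 - 2*a^2 + 3*a + 11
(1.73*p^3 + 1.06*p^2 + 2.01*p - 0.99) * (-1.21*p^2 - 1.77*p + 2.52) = -2.0933*p^5 - 4.3447*p^4 + 0.0513000000000006*p^3 + 0.311400000000001*p^2 + 6.8175*p - 2.4948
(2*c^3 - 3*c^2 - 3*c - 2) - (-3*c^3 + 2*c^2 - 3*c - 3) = 5*c^3 - 5*c^2 + 1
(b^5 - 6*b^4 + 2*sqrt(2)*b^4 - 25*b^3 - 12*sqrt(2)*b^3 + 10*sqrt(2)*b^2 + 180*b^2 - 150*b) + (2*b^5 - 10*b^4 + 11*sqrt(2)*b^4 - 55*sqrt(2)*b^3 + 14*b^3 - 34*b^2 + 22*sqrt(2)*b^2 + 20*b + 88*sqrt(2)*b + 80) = 3*b^5 - 16*b^4 + 13*sqrt(2)*b^4 - 67*sqrt(2)*b^3 - 11*b^3 + 32*sqrt(2)*b^2 + 146*b^2 - 130*b + 88*sqrt(2)*b + 80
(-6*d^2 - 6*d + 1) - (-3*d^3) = 3*d^3 - 6*d^2 - 6*d + 1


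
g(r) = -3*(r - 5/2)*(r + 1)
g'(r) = 9/2 - 6*r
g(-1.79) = -10.17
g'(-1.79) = 15.24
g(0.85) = 9.16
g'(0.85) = -0.60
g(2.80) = -3.42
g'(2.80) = -12.30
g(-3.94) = -56.80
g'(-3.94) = 28.14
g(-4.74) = -81.23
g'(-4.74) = 32.94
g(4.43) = -31.44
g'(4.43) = -22.08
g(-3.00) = -33.00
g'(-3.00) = 22.50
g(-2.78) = -28.20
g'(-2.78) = 21.18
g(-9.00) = -276.00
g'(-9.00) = 58.50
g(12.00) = -370.50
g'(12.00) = -67.50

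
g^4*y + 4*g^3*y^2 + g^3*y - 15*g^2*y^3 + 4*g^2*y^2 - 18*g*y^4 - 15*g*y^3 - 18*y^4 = (g - 3*y)*(g + y)*(g + 6*y)*(g*y + y)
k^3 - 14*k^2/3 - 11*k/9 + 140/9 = (k - 4)*(k - 7/3)*(k + 5/3)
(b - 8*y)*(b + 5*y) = b^2 - 3*b*y - 40*y^2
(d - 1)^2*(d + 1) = d^3 - d^2 - d + 1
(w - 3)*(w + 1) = w^2 - 2*w - 3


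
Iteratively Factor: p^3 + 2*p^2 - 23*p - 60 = (p - 5)*(p^2 + 7*p + 12) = (p - 5)*(p + 4)*(p + 3)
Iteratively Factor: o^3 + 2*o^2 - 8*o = (o - 2)*(o^2 + 4*o) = (o - 2)*(o + 4)*(o)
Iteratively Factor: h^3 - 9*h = (h + 3)*(h^2 - 3*h) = h*(h + 3)*(h - 3)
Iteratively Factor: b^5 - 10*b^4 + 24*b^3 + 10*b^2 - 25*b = (b - 5)*(b^4 - 5*b^3 - b^2 + 5*b) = (b - 5)^2*(b^3 - b) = b*(b - 5)^2*(b^2 - 1) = b*(b - 5)^2*(b + 1)*(b - 1)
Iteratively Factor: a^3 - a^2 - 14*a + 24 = (a + 4)*(a^2 - 5*a + 6) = (a - 3)*(a + 4)*(a - 2)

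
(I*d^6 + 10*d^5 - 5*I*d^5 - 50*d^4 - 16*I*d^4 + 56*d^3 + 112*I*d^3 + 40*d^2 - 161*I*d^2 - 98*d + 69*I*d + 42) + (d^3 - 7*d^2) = I*d^6 + 10*d^5 - 5*I*d^5 - 50*d^4 - 16*I*d^4 + 57*d^3 + 112*I*d^3 + 33*d^2 - 161*I*d^2 - 98*d + 69*I*d + 42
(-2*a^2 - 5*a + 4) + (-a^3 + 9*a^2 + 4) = -a^3 + 7*a^2 - 5*a + 8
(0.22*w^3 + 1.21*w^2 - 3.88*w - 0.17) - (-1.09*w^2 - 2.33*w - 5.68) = 0.22*w^3 + 2.3*w^2 - 1.55*w + 5.51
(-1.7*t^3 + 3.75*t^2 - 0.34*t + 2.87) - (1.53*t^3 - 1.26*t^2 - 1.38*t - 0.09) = -3.23*t^3 + 5.01*t^2 + 1.04*t + 2.96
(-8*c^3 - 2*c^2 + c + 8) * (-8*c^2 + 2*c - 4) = 64*c^5 + 20*c^3 - 54*c^2 + 12*c - 32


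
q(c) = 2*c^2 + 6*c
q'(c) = 4*c + 6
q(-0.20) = -1.12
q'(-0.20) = 5.20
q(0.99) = 7.90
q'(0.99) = 9.96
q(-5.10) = 21.42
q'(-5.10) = -14.40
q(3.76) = 50.84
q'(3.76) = 21.04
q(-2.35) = -3.06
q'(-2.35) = -3.40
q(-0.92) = -3.83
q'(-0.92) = 2.32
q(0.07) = 0.43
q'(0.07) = 6.28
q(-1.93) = -4.13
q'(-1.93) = -1.72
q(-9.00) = 108.00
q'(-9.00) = -30.00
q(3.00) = 36.00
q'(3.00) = 18.00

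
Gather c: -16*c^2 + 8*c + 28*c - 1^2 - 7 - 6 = -16*c^2 + 36*c - 14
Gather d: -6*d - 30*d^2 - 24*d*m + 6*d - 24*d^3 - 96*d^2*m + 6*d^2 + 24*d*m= -24*d^3 + d^2*(-96*m - 24)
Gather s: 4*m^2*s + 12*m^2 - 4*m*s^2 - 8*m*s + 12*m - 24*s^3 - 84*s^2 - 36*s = 12*m^2 + 12*m - 24*s^3 + s^2*(-4*m - 84) + s*(4*m^2 - 8*m - 36)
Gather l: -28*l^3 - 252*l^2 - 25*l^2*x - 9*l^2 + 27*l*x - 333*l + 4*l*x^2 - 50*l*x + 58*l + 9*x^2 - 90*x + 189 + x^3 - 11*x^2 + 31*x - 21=-28*l^3 + l^2*(-25*x - 261) + l*(4*x^2 - 23*x - 275) + x^3 - 2*x^2 - 59*x + 168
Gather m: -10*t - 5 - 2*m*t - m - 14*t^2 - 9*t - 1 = m*(-2*t - 1) - 14*t^2 - 19*t - 6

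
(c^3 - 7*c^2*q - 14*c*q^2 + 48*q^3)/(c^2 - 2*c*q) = c - 5*q - 24*q^2/c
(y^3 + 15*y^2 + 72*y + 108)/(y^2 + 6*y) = y + 9 + 18/y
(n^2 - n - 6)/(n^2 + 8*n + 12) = (n - 3)/(n + 6)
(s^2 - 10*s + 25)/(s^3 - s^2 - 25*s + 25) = (s - 5)/(s^2 + 4*s - 5)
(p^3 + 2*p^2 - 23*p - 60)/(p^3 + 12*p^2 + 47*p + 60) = (p - 5)/(p + 5)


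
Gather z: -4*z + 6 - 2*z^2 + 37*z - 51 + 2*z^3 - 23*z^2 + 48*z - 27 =2*z^3 - 25*z^2 + 81*z - 72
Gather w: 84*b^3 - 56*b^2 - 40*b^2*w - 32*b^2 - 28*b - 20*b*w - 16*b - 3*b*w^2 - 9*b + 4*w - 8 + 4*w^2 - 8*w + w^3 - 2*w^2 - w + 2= 84*b^3 - 88*b^2 - 53*b + w^3 + w^2*(2 - 3*b) + w*(-40*b^2 - 20*b - 5) - 6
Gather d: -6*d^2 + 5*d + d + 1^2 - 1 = -6*d^2 + 6*d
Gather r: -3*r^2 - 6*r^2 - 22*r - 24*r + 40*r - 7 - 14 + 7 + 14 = -9*r^2 - 6*r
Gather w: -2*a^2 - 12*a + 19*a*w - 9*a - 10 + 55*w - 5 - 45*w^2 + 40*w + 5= -2*a^2 - 21*a - 45*w^2 + w*(19*a + 95) - 10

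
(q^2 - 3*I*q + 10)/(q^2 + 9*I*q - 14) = (q - 5*I)/(q + 7*I)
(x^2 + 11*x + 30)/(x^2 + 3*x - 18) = (x + 5)/(x - 3)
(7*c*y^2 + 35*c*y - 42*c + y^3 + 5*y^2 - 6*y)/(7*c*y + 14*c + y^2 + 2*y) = (y^2 + 5*y - 6)/(y + 2)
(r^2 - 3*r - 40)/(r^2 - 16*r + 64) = (r + 5)/(r - 8)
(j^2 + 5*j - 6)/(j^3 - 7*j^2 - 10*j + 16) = (j + 6)/(j^2 - 6*j - 16)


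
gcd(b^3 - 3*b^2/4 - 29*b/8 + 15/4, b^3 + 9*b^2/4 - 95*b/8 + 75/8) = b^2 - 11*b/4 + 15/8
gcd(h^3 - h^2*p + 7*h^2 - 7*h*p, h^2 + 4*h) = h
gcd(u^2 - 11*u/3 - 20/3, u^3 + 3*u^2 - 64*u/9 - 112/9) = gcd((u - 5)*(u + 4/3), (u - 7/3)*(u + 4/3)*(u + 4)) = u + 4/3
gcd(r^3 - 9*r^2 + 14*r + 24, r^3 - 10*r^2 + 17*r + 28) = r^2 - 3*r - 4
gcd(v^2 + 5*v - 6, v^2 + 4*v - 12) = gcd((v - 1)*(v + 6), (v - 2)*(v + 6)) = v + 6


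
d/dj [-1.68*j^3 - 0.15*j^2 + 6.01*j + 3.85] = -5.04*j^2 - 0.3*j + 6.01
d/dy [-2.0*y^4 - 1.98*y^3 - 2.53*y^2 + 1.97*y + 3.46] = -8.0*y^3 - 5.94*y^2 - 5.06*y + 1.97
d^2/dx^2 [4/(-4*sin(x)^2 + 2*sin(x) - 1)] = 8*(32*sin(x)^3 - 12*sin(x)^2 - 54*sin(x) + 25)*sin(x)/(4*sin(x)^2 - 2*sin(x) + 1)^3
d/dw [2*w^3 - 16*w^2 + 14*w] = 6*w^2 - 32*w + 14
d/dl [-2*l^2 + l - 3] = 1 - 4*l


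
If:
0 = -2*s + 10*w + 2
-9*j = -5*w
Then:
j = 5*w/9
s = 5*w + 1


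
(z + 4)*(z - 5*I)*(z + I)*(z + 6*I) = z^4 + 4*z^3 + 2*I*z^3 + 29*z^2 + 8*I*z^2 + 116*z + 30*I*z + 120*I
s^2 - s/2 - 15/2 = (s - 3)*(s + 5/2)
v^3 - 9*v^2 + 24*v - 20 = (v - 5)*(v - 2)^2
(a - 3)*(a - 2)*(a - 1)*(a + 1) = a^4 - 5*a^3 + 5*a^2 + 5*a - 6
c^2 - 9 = (c - 3)*(c + 3)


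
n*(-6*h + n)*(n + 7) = -6*h*n^2 - 42*h*n + n^3 + 7*n^2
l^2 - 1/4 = (l - 1/2)*(l + 1/2)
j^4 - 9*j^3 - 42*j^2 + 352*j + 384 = (j - 8)^2*(j + 1)*(j + 6)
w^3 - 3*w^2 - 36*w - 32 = (w - 8)*(w + 1)*(w + 4)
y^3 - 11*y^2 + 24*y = y*(y - 8)*(y - 3)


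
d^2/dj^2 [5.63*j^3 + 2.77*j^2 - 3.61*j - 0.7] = 33.78*j + 5.54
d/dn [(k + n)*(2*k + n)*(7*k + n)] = 23*k^2 + 20*k*n + 3*n^2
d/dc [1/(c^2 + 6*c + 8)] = 2*(-c - 3)/(c^2 + 6*c + 8)^2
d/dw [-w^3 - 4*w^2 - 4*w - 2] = -3*w^2 - 8*w - 4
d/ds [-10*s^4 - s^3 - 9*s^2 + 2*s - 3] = -40*s^3 - 3*s^2 - 18*s + 2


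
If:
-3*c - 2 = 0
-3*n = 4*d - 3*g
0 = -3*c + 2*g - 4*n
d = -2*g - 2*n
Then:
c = -2/3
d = -4/9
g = -5/27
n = 11/27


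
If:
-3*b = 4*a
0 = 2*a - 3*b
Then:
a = 0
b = 0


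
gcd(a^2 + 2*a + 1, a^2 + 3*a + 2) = a + 1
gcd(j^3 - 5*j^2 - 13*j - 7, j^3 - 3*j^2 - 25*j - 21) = j^2 - 6*j - 7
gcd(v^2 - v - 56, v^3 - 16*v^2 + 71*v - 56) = v - 8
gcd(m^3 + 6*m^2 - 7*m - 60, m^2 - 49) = 1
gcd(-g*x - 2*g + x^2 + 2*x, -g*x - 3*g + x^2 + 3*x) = -g + x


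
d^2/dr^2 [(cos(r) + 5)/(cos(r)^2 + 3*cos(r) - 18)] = (-9*(1 - cos(2*r))^2*cos(r) - 17*(1 - cos(2*r))^2 - 2035*cos(r) - 926*cos(2*r) - 159*cos(3*r) + 2*cos(5*r) + 654)/(4*(cos(r) - 3)^3*(cos(r) + 6)^3)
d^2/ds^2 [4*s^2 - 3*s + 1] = 8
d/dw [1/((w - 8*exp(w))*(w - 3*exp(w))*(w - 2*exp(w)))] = ((w - 8*exp(w))*(w - 3*exp(w))*(2*exp(w) - 1) + (w - 8*exp(w))*(w - 2*exp(w))*(3*exp(w) - 1) + (w - 3*exp(w))*(w - 2*exp(w))*(8*exp(w) - 1))/((w - 8*exp(w))^2*(w - 3*exp(w))^2*(w - 2*exp(w))^2)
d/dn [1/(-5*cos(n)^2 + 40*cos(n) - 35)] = 2*(4 - cos(n))*sin(n)/(5*(cos(n)^2 - 8*cos(n) + 7)^2)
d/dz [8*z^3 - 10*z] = 24*z^2 - 10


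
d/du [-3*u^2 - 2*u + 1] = -6*u - 2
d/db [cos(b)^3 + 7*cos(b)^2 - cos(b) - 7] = (-3*cos(b)^2 - 14*cos(b) + 1)*sin(b)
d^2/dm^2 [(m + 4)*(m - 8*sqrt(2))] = 2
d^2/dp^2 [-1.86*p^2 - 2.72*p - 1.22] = -3.72000000000000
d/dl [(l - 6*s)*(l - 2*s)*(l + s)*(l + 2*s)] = 4*l^3 - 15*l^2*s - 20*l*s^2 + 20*s^3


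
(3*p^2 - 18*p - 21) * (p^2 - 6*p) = 3*p^4 - 36*p^3 + 87*p^2 + 126*p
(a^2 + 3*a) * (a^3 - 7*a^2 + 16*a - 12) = a^5 - 4*a^4 - 5*a^3 + 36*a^2 - 36*a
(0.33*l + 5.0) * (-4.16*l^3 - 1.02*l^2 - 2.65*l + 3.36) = -1.3728*l^4 - 21.1366*l^3 - 5.9745*l^2 - 12.1412*l + 16.8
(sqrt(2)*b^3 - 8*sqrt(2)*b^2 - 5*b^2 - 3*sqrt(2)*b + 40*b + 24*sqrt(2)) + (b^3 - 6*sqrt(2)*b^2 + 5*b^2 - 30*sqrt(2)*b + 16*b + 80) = b^3 + sqrt(2)*b^3 - 14*sqrt(2)*b^2 - 33*sqrt(2)*b + 56*b + 24*sqrt(2) + 80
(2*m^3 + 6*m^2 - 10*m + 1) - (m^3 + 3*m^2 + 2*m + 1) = m^3 + 3*m^2 - 12*m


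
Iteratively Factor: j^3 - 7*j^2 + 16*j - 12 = (j - 2)*(j^2 - 5*j + 6) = (j - 2)^2*(j - 3)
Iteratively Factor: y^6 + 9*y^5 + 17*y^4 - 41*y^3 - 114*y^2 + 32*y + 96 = (y + 1)*(y^5 + 8*y^4 + 9*y^3 - 50*y^2 - 64*y + 96) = (y + 1)*(y + 4)*(y^4 + 4*y^3 - 7*y^2 - 22*y + 24) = (y - 1)*(y + 1)*(y + 4)*(y^3 + 5*y^2 - 2*y - 24) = (y - 1)*(y + 1)*(y + 3)*(y + 4)*(y^2 + 2*y - 8) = (y - 2)*(y - 1)*(y + 1)*(y + 3)*(y + 4)*(y + 4)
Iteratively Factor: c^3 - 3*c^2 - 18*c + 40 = (c - 5)*(c^2 + 2*c - 8) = (c - 5)*(c - 2)*(c + 4)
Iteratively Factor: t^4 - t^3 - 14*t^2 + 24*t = (t - 3)*(t^3 + 2*t^2 - 8*t) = t*(t - 3)*(t^2 + 2*t - 8) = t*(t - 3)*(t + 4)*(t - 2)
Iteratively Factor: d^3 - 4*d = (d + 2)*(d^2 - 2*d) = d*(d + 2)*(d - 2)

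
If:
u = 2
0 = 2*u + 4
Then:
No Solution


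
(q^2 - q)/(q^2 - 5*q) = (q - 1)/(q - 5)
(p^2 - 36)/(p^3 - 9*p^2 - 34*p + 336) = (p - 6)/(p^2 - 15*p + 56)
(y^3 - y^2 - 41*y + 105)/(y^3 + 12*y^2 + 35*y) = (y^2 - 8*y + 15)/(y*(y + 5))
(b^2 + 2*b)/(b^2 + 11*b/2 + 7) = 2*b/(2*b + 7)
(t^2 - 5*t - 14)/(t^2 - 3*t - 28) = (t + 2)/(t + 4)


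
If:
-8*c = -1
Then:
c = 1/8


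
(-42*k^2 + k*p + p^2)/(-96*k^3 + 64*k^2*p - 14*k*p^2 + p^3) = (7*k + p)/(16*k^2 - 8*k*p + p^2)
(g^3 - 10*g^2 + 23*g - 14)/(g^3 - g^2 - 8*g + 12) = (g^2 - 8*g + 7)/(g^2 + g - 6)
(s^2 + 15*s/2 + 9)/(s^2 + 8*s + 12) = (s + 3/2)/(s + 2)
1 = 1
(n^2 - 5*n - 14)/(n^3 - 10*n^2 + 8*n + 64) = (n - 7)/(n^2 - 12*n + 32)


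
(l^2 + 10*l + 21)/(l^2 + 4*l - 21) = (l + 3)/(l - 3)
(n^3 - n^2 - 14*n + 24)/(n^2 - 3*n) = n + 2 - 8/n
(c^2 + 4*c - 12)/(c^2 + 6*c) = (c - 2)/c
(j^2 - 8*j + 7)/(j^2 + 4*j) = (j^2 - 8*j + 7)/(j*(j + 4))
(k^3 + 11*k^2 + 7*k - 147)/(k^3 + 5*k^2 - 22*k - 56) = (k^2 + 4*k - 21)/(k^2 - 2*k - 8)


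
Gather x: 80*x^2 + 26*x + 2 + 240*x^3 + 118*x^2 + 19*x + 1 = 240*x^3 + 198*x^2 + 45*x + 3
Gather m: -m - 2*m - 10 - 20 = -3*m - 30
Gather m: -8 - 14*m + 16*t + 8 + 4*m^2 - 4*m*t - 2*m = 4*m^2 + m*(-4*t - 16) + 16*t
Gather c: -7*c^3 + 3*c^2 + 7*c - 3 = -7*c^3 + 3*c^2 + 7*c - 3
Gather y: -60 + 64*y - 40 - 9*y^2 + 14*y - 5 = -9*y^2 + 78*y - 105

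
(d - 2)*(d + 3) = d^2 + d - 6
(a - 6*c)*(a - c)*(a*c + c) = a^3*c - 7*a^2*c^2 + a^2*c + 6*a*c^3 - 7*a*c^2 + 6*c^3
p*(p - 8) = p^2 - 8*p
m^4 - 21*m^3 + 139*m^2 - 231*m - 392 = (m - 8)*(m - 7)^2*(m + 1)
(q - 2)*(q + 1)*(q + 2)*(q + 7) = q^4 + 8*q^3 + 3*q^2 - 32*q - 28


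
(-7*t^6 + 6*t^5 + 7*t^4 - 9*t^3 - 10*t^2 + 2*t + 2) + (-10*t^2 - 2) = -7*t^6 + 6*t^5 + 7*t^4 - 9*t^3 - 20*t^2 + 2*t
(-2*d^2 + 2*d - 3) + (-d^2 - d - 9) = -3*d^2 + d - 12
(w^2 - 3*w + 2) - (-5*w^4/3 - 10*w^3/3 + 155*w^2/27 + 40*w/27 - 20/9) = 5*w^4/3 + 10*w^3/3 - 128*w^2/27 - 121*w/27 + 38/9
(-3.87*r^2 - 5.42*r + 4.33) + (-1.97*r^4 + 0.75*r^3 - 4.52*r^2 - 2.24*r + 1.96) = -1.97*r^4 + 0.75*r^3 - 8.39*r^2 - 7.66*r + 6.29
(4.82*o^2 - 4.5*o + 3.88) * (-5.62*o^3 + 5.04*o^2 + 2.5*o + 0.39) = -27.0884*o^5 + 49.5828*o^4 - 32.4356*o^3 + 10.185*o^2 + 7.945*o + 1.5132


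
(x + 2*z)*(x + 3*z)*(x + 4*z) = x^3 + 9*x^2*z + 26*x*z^2 + 24*z^3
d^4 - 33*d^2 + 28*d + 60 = (d - 5)*(d - 2)*(d + 1)*(d + 6)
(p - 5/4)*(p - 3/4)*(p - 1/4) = p^3 - 9*p^2/4 + 23*p/16 - 15/64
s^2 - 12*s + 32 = (s - 8)*(s - 4)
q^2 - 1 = (q - 1)*(q + 1)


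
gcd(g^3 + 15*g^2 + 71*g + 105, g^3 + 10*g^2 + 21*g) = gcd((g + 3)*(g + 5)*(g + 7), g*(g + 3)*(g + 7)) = g^2 + 10*g + 21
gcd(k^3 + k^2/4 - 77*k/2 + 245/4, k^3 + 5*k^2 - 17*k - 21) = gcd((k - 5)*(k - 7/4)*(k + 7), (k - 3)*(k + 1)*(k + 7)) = k + 7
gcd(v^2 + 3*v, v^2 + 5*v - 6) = 1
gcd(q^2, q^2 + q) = q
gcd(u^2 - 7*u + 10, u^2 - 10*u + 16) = u - 2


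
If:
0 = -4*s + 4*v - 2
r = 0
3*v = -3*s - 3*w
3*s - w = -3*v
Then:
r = 0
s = -1/4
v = 1/4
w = 0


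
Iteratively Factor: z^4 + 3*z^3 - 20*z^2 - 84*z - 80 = (z + 2)*(z^3 + z^2 - 22*z - 40) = (z + 2)^2*(z^2 - z - 20) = (z - 5)*(z + 2)^2*(z + 4)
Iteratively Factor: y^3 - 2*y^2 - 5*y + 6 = (y - 3)*(y^2 + y - 2) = (y - 3)*(y - 1)*(y + 2)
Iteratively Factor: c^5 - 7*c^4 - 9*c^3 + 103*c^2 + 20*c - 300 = (c + 2)*(c^4 - 9*c^3 + 9*c^2 + 85*c - 150) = (c - 5)*(c + 2)*(c^3 - 4*c^2 - 11*c + 30) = (c - 5)*(c + 2)*(c + 3)*(c^2 - 7*c + 10) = (c - 5)*(c - 2)*(c + 2)*(c + 3)*(c - 5)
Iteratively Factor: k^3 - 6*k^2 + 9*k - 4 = (k - 4)*(k^2 - 2*k + 1) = (k - 4)*(k - 1)*(k - 1)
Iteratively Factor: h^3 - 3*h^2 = (h)*(h^2 - 3*h) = h*(h - 3)*(h)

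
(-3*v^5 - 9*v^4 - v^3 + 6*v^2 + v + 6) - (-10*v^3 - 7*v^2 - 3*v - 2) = -3*v^5 - 9*v^4 + 9*v^3 + 13*v^2 + 4*v + 8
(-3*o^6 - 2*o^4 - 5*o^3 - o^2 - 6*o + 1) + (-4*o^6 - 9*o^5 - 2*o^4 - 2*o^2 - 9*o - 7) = -7*o^6 - 9*o^5 - 4*o^4 - 5*o^3 - 3*o^2 - 15*o - 6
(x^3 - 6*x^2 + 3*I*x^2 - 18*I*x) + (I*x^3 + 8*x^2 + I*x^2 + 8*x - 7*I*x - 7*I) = x^3 + I*x^3 + 2*x^2 + 4*I*x^2 + 8*x - 25*I*x - 7*I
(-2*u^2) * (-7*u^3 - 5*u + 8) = 14*u^5 + 10*u^3 - 16*u^2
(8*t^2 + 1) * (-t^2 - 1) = -8*t^4 - 9*t^2 - 1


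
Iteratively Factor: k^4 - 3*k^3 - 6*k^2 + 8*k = (k - 4)*(k^3 + k^2 - 2*k) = (k - 4)*(k - 1)*(k^2 + 2*k) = (k - 4)*(k - 1)*(k + 2)*(k)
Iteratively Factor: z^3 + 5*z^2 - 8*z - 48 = (z - 3)*(z^2 + 8*z + 16) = (z - 3)*(z + 4)*(z + 4)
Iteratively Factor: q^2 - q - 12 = (q + 3)*(q - 4)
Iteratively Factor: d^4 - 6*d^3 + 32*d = (d + 2)*(d^3 - 8*d^2 + 16*d) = d*(d + 2)*(d^2 - 8*d + 16) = d*(d - 4)*(d + 2)*(d - 4)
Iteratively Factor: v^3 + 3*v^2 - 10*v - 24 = (v + 4)*(v^2 - v - 6) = (v + 2)*(v + 4)*(v - 3)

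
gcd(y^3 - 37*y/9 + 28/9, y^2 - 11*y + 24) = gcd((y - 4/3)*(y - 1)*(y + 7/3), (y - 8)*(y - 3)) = 1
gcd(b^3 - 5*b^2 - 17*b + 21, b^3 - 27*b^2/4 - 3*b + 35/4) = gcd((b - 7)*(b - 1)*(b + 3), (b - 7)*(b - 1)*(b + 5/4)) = b^2 - 8*b + 7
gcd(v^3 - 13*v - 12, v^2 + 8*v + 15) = v + 3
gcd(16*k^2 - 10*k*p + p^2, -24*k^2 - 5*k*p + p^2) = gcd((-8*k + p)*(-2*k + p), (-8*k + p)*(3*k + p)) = -8*k + p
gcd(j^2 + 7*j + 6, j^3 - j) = j + 1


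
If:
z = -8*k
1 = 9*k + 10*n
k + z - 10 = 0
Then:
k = -10/7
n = 97/70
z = 80/7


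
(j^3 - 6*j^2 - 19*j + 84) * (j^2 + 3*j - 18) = j^5 - 3*j^4 - 55*j^3 + 135*j^2 + 594*j - 1512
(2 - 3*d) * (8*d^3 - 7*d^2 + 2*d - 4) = -24*d^4 + 37*d^3 - 20*d^2 + 16*d - 8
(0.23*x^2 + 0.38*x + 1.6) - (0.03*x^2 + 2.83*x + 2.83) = 0.2*x^2 - 2.45*x - 1.23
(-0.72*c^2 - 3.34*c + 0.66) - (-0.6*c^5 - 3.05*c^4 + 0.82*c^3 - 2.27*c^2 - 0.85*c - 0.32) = 0.6*c^5 + 3.05*c^4 - 0.82*c^3 + 1.55*c^2 - 2.49*c + 0.98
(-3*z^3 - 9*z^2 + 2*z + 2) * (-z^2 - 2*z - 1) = 3*z^5 + 15*z^4 + 19*z^3 + 3*z^2 - 6*z - 2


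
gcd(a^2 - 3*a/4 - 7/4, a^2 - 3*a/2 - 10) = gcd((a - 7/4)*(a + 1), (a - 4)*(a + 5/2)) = 1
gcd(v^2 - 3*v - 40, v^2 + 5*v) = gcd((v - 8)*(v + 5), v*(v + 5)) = v + 5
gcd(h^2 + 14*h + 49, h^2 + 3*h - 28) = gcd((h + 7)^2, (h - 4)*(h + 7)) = h + 7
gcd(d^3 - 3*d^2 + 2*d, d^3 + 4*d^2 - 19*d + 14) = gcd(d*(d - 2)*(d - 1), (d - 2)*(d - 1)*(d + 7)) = d^2 - 3*d + 2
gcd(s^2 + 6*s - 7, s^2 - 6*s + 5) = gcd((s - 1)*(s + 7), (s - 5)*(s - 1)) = s - 1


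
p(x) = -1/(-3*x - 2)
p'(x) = -3/(-3*x - 2)^2 = -3/(3*x + 2)^2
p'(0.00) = -0.75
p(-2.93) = -0.15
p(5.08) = 0.06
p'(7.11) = -0.01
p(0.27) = 0.36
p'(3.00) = -0.02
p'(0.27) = -0.38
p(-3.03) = -0.14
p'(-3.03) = -0.06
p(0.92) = 0.21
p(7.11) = 0.04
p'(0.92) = -0.13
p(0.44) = 0.30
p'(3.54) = -0.02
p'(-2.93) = -0.07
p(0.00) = 0.50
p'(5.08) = -0.01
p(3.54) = 0.08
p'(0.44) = -0.27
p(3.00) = 0.09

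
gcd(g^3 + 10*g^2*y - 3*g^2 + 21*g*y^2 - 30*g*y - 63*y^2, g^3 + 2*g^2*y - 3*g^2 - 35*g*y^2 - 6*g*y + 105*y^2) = g^2 + 7*g*y - 3*g - 21*y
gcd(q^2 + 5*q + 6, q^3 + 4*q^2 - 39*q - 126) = q + 3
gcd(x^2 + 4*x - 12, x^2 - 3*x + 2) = x - 2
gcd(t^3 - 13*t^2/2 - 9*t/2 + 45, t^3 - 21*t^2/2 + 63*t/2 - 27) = t^2 - 9*t + 18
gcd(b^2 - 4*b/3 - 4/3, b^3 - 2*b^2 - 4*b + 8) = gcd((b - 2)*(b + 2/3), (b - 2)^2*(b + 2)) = b - 2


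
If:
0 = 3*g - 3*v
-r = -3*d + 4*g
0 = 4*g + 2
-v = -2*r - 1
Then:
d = -11/12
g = -1/2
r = -3/4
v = -1/2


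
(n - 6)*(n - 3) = n^2 - 9*n + 18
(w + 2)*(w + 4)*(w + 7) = w^3 + 13*w^2 + 50*w + 56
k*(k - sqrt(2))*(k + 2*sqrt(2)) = k^3 + sqrt(2)*k^2 - 4*k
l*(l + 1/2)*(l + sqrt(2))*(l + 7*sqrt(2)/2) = l^4 + l^3/2 + 9*sqrt(2)*l^3/2 + 9*sqrt(2)*l^2/4 + 7*l^2 + 7*l/2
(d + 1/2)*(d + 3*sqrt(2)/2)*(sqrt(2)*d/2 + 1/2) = sqrt(2)*d^3/2 + sqrt(2)*d^2/4 + 2*d^2 + d + 3*sqrt(2)*d/4 + 3*sqrt(2)/8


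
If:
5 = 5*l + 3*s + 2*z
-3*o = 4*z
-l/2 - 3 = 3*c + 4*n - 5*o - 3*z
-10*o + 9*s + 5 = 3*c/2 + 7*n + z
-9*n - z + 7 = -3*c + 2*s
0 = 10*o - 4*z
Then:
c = -12466/7413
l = 3314/2471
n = 849/2471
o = 0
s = -1405/2471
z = 0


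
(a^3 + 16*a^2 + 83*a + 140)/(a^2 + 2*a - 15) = (a^2 + 11*a + 28)/(a - 3)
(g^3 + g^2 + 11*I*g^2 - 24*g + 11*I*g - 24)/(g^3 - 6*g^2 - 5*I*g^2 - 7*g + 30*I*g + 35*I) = (g^2 + 11*I*g - 24)/(g^2 - g*(7 + 5*I) + 35*I)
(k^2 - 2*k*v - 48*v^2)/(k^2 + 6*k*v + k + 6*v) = (k - 8*v)/(k + 1)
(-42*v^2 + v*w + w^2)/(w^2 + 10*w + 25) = (-42*v^2 + v*w + w^2)/(w^2 + 10*w + 25)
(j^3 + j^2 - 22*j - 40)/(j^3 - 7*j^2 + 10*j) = (j^2 + 6*j + 8)/(j*(j - 2))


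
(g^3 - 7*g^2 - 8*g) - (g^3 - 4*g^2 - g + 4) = -3*g^2 - 7*g - 4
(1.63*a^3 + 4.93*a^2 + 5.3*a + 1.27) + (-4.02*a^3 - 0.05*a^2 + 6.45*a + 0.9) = -2.39*a^3 + 4.88*a^2 + 11.75*a + 2.17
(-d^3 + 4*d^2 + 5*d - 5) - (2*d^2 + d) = -d^3 + 2*d^2 + 4*d - 5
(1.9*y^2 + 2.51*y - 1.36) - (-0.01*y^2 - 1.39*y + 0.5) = 1.91*y^2 + 3.9*y - 1.86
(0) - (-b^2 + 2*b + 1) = b^2 - 2*b - 1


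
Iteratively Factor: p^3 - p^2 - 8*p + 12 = (p + 3)*(p^2 - 4*p + 4) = (p - 2)*(p + 3)*(p - 2)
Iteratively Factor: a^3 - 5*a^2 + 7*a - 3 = (a - 3)*(a^2 - 2*a + 1) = (a - 3)*(a - 1)*(a - 1)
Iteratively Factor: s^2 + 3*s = (s)*(s + 3)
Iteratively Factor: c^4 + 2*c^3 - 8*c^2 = (c - 2)*(c^3 + 4*c^2) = c*(c - 2)*(c^2 + 4*c) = c^2*(c - 2)*(c + 4)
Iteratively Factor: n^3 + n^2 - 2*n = (n - 1)*(n^2 + 2*n) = n*(n - 1)*(n + 2)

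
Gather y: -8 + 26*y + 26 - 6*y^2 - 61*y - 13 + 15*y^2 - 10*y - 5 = 9*y^2 - 45*y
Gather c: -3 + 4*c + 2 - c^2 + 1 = -c^2 + 4*c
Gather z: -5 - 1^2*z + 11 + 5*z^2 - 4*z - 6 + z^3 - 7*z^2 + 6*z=z^3 - 2*z^2 + z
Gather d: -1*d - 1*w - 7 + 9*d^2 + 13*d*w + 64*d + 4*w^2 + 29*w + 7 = 9*d^2 + d*(13*w + 63) + 4*w^2 + 28*w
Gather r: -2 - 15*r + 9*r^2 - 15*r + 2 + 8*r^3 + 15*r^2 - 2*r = 8*r^3 + 24*r^2 - 32*r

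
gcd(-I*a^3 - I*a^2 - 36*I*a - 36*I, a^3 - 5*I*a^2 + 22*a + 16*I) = 1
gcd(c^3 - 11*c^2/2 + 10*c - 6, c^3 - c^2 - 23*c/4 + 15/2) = c^2 - 7*c/2 + 3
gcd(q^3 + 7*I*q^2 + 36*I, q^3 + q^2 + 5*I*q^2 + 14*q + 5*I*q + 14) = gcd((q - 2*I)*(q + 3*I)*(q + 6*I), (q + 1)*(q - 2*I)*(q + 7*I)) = q - 2*I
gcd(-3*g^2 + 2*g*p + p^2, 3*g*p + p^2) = 3*g + p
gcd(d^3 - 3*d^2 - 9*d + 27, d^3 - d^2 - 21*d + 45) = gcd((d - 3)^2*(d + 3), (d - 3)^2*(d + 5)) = d^2 - 6*d + 9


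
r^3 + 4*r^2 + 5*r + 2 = (r + 1)^2*(r + 2)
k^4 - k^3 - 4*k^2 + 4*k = k*(k - 2)*(k - 1)*(k + 2)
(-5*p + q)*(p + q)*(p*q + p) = -5*p^3*q - 5*p^3 - 4*p^2*q^2 - 4*p^2*q + p*q^3 + p*q^2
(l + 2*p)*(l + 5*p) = l^2 + 7*l*p + 10*p^2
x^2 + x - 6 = (x - 2)*(x + 3)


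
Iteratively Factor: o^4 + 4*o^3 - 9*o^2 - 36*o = (o + 3)*(o^3 + o^2 - 12*o) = o*(o + 3)*(o^2 + o - 12) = o*(o - 3)*(o + 3)*(o + 4)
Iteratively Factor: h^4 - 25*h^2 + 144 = (h - 3)*(h^3 + 3*h^2 - 16*h - 48) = (h - 3)*(h + 3)*(h^2 - 16) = (h - 3)*(h + 3)*(h + 4)*(h - 4)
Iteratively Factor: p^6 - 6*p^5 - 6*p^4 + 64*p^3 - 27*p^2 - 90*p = (p + 3)*(p^5 - 9*p^4 + 21*p^3 + p^2 - 30*p) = (p - 5)*(p + 3)*(p^4 - 4*p^3 + p^2 + 6*p) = (p - 5)*(p - 2)*(p + 3)*(p^3 - 2*p^2 - 3*p) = (p - 5)*(p - 3)*(p - 2)*(p + 3)*(p^2 + p) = (p - 5)*(p - 3)*(p - 2)*(p + 1)*(p + 3)*(p)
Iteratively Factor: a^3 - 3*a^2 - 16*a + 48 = (a - 4)*(a^2 + a - 12) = (a - 4)*(a + 4)*(a - 3)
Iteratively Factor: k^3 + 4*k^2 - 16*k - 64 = (k + 4)*(k^2 - 16) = (k + 4)^2*(k - 4)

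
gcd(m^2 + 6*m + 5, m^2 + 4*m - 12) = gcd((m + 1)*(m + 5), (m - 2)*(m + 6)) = 1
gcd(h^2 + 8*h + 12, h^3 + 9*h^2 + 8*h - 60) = h + 6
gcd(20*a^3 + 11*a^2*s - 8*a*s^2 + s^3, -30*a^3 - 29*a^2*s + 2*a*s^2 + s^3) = -5*a^2 - 4*a*s + s^2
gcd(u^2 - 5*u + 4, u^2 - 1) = u - 1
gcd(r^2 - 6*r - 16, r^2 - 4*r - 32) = r - 8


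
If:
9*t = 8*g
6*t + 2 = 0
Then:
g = -3/8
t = -1/3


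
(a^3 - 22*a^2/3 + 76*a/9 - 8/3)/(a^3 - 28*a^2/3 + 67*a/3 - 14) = (9*a^2 - 12*a + 4)/(3*(3*a^2 - 10*a + 7))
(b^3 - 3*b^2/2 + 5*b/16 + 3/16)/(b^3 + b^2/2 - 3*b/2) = (2*b^2 - b - 3/8)/(b*(2*b + 3))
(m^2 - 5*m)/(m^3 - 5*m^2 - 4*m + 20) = m/(m^2 - 4)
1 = 1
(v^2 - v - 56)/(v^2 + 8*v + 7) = (v - 8)/(v + 1)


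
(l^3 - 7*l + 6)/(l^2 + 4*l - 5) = (l^2 + l - 6)/(l + 5)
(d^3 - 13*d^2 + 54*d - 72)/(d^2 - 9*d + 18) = d - 4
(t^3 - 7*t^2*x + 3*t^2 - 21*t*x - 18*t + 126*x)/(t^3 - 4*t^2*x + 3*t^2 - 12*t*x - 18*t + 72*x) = (-t + 7*x)/(-t + 4*x)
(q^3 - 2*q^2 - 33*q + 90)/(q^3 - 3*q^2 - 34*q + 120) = (q - 3)/(q - 4)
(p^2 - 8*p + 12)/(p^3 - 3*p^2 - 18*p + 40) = (p - 6)/(p^2 - p - 20)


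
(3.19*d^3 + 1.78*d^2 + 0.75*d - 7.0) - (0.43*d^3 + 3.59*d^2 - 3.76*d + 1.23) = 2.76*d^3 - 1.81*d^2 + 4.51*d - 8.23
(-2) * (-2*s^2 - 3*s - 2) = 4*s^2 + 6*s + 4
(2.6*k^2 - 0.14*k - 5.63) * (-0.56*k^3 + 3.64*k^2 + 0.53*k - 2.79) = -1.456*k^5 + 9.5424*k^4 + 4.0212*k^3 - 27.8214*k^2 - 2.5933*k + 15.7077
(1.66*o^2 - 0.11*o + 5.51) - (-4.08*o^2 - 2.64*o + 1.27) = 5.74*o^2 + 2.53*o + 4.24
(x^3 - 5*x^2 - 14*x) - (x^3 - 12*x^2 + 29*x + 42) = 7*x^2 - 43*x - 42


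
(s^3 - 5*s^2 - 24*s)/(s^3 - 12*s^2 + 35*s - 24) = s*(s + 3)/(s^2 - 4*s + 3)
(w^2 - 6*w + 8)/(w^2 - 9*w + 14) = (w - 4)/(w - 7)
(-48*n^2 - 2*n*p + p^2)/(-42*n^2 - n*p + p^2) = (-8*n + p)/(-7*n + p)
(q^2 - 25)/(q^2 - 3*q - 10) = (q + 5)/(q + 2)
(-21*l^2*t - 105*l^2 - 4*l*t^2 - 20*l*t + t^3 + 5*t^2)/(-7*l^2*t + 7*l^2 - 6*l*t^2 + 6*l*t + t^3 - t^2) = (3*l*t + 15*l + t^2 + 5*t)/(l*t - l + t^2 - t)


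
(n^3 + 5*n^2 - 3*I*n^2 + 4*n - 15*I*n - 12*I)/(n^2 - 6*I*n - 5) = (n^3 + n^2*(5 - 3*I) + n*(4 - 15*I) - 12*I)/(n^2 - 6*I*n - 5)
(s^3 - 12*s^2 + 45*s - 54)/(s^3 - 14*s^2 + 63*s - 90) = (s - 3)/(s - 5)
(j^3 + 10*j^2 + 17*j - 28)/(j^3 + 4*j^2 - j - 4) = (j + 7)/(j + 1)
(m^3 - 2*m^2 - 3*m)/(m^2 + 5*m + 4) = m*(m - 3)/(m + 4)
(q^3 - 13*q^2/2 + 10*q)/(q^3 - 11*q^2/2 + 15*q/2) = (q - 4)/(q - 3)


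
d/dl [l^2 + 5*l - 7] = 2*l + 5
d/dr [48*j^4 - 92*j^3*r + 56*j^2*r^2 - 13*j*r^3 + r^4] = -92*j^3 + 112*j^2*r - 39*j*r^2 + 4*r^3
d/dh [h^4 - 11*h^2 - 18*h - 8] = 4*h^3 - 22*h - 18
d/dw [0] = 0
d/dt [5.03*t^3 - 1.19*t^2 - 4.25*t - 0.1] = 15.09*t^2 - 2.38*t - 4.25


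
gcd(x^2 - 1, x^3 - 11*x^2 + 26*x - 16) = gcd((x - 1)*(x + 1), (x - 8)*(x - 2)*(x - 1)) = x - 1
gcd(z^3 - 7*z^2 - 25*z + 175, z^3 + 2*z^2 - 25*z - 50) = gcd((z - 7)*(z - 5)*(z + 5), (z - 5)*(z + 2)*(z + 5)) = z^2 - 25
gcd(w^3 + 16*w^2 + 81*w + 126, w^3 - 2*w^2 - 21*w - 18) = w + 3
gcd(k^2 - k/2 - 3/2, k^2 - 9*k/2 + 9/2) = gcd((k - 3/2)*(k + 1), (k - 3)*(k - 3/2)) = k - 3/2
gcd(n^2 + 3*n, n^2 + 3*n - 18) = 1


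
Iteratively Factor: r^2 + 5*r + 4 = (r + 1)*(r + 4)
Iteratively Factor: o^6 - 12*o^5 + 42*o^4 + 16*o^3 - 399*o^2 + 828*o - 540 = (o - 2)*(o^5 - 10*o^4 + 22*o^3 + 60*o^2 - 279*o + 270) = (o - 3)*(o - 2)*(o^4 - 7*o^3 + o^2 + 63*o - 90) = (o - 3)*(o - 2)*(o + 3)*(o^3 - 10*o^2 + 31*o - 30) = (o - 3)*(o - 2)^2*(o + 3)*(o^2 - 8*o + 15) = (o - 3)^2*(o - 2)^2*(o + 3)*(o - 5)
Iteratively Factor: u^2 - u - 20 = (u - 5)*(u + 4)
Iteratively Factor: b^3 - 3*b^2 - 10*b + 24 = (b - 2)*(b^2 - b - 12) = (b - 4)*(b - 2)*(b + 3)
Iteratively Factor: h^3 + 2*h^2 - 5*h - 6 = (h + 3)*(h^2 - h - 2) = (h + 1)*(h + 3)*(h - 2)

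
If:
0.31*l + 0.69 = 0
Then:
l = -2.23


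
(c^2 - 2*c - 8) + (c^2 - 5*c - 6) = 2*c^2 - 7*c - 14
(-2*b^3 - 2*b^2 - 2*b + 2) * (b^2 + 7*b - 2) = -2*b^5 - 16*b^4 - 12*b^3 - 8*b^2 + 18*b - 4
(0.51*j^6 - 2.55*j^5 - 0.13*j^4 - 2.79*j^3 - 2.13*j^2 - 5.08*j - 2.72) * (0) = 0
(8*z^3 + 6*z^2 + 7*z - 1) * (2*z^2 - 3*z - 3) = 16*z^5 - 12*z^4 - 28*z^3 - 41*z^2 - 18*z + 3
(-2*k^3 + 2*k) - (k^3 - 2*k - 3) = -3*k^3 + 4*k + 3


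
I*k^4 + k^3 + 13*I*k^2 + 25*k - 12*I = (k - 3*I)*(k - I)*(k + 4*I)*(I*k + 1)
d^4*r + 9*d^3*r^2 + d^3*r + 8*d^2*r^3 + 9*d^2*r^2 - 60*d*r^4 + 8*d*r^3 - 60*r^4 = (d - 2*r)*(d + 5*r)*(d + 6*r)*(d*r + r)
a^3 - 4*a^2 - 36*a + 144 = (a - 6)*(a - 4)*(a + 6)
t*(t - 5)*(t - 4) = t^3 - 9*t^2 + 20*t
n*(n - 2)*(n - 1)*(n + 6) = n^4 + 3*n^3 - 16*n^2 + 12*n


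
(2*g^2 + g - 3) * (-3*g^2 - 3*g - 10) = -6*g^4 - 9*g^3 - 14*g^2 - g + 30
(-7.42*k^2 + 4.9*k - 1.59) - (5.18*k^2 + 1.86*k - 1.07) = -12.6*k^2 + 3.04*k - 0.52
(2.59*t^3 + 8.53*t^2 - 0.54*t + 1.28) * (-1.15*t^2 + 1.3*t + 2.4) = -2.9785*t^5 - 6.4425*t^4 + 17.926*t^3 + 18.298*t^2 + 0.368*t + 3.072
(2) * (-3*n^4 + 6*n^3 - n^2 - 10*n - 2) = -6*n^4 + 12*n^3 - 2*n^2 - 20*n - 4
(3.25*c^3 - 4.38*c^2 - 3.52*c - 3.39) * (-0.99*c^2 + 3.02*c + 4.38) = -3.2175*c^5 + 14.1512*c^4 + 4.4922*c^3 - 26.4587*c^2 - 25.6554*c - 14.8482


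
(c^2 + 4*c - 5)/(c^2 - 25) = (c - 1)/(c - 5)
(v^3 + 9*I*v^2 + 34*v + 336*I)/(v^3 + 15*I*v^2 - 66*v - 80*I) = (v^2 + I*v + 42)/(v^2 + 7*I*v - 10)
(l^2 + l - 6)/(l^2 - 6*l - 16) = (-l^2 - l + 6)/(-l^2 + 6*l + 16)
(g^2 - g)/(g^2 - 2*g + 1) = g/(g - 1)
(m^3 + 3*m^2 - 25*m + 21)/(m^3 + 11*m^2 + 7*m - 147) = (m - 1)/(m + 7)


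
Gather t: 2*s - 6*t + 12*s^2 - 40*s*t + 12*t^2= 12*s^2 + 2*s + 12*t^2 + t*(-40*s - 6)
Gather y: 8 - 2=6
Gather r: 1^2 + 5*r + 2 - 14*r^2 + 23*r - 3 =-14*r^2 + 28*r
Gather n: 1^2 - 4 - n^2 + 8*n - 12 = -n^2 + 8*n - 15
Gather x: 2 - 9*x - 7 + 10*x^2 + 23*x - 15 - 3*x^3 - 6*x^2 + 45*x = -3*x^3 + 4*x^2 + 59*x - 20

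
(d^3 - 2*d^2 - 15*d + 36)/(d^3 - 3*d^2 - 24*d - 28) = (-d^3 + 2*d^2 + 15*d - 36)/(-d^3 + 3*d^2 + 24*d + 28)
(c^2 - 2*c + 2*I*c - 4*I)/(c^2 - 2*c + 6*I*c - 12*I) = (c + 2*I)/(c + 6*I)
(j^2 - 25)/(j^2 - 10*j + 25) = (j + 5)/(j - 5)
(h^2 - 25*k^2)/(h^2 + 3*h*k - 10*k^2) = (h - 5*k)/(h - 2*k)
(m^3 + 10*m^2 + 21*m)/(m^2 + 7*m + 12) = m*(m + 7)/(m + 4)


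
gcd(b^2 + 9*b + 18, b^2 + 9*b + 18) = b^2 + 9*b + 18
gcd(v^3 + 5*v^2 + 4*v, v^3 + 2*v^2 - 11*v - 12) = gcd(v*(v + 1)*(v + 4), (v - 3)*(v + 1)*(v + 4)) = v^2 + 5*v + 4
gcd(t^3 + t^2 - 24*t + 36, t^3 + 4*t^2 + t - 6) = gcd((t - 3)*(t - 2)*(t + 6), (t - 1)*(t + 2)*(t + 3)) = 1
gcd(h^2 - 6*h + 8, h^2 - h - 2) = h - 2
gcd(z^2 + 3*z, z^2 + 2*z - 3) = z + 3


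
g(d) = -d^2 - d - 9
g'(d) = -2*d - 1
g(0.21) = -9.25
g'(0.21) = -1.42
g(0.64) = -10.05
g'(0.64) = -2.28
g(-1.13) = -9.15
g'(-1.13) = 1.26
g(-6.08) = -39.89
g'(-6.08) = 11.16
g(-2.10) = -11.31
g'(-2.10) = 3.20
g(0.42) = -9.60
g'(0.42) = -1.84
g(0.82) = -10.49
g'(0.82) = -2.64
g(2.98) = -20.86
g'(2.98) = -6.96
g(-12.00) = -141.00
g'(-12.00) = 23.00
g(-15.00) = -219.00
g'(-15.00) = 29.00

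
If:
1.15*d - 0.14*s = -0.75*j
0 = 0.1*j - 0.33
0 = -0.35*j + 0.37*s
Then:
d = -1.77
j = 3.30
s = 3.12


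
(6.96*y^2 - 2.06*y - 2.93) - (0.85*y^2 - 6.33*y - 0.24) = 6.11*y^2 + 4.27*y - 2.69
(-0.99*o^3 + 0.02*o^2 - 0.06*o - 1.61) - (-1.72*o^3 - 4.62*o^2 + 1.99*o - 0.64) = 0.73*o^3 + 4.64*o^2 - 2.05*o - 0.97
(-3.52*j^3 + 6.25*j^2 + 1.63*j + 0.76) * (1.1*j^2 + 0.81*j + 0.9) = -3.872*j^5 + 4.0238*j^4 + 3.6875*j^3 + 7.7813*j^2 + 2.0826*j + 0.684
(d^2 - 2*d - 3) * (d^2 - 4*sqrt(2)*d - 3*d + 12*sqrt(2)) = d^4 - 4*sqrt(2)*d^3 - 5*d^3 + 3*d^2 + 20*sqrt(2)*d^2 - 12*sqrt(2)*d + 9*d - 36*sqrt(2)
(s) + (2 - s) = 2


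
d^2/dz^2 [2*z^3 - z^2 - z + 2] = 12*z - 2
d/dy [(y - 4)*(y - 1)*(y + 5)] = 3*y^2 - 21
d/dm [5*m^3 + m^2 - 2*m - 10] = 15*m^2 + 2*m - 2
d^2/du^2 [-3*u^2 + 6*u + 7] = -6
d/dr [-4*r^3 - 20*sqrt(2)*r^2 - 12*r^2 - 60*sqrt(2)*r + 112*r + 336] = -12*r^2 - 40*sqrt(2)*r - 24*r - 60*sqrt(2) + 112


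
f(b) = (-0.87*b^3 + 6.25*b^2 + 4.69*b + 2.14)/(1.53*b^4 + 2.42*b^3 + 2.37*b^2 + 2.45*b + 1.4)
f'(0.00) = 0.68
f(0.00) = 1.53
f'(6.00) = -0.02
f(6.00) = 0.03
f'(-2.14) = 2.04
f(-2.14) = 1.90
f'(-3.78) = 0.29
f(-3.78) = 0.58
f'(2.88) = -0.18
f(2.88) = 0.24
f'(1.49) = -0.70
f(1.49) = 0.78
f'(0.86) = -1.00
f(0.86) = 1.34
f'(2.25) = -0.33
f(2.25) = 0.40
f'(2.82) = -0.19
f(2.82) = 0.26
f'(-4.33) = 0.19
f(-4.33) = 0.45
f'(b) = (-2.61*b^2 + 12.5*b + 4.69)/(1.53*b^4 + 2.42*b^3 + 2.37*b^2 + 2.45*b + 1.4) + (-6.12*b^3 - 7.26*b^2 - 4.74*b - 2.45)*(-0.87*b^3 + 6.25*b^2 + 4.69*b + 2.14)/(1.53*b^4 + 2.42*b^3 + 2.37*b^2 + 2.45*b + 1.4)^2 = (1.3311*b^6 - 19.125*b^5 - 38.714*b^4 - 40.0594*b^3 - 14.9932*b^2 + 7.3564*b + 1.323)/(2.3409*b^8 + 7.4052*b^7 + 13.1086*b^6 + 18.9678*b^5 + 21.7589*b^4 + 18.389*b^3 + 12.6385*b^2 + 6.86*b + 1.96)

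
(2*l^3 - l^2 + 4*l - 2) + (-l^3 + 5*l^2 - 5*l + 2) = l^3 + 4*l^2 - l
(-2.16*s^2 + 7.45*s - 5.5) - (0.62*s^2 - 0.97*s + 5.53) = -2.78*s^2 + 8.42*s - 11.03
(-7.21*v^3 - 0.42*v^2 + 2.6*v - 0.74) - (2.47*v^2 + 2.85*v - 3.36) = -7.21*v^3 - 2.89*v^2 - 0.25*v + 2.62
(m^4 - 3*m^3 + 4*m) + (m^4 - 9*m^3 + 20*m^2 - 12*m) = 2*m^4 - 12*m^3 + 20*m^2 - 8*m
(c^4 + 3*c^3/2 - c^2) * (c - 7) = c^5 - 11*c^4/2 - 23*c^3/2 + 7*c^2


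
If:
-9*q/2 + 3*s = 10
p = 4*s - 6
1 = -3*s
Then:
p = -22/3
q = -22/9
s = -1/3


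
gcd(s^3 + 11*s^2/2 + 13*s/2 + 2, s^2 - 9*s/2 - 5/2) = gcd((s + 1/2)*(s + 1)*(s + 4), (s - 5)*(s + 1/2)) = s + 1/2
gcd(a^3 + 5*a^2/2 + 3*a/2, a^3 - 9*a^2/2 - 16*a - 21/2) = a^2 + 5*a/2 + 3/2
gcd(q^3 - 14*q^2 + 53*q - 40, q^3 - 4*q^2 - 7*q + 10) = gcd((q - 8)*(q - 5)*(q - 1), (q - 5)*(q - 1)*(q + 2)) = q^2 - 6*q + 5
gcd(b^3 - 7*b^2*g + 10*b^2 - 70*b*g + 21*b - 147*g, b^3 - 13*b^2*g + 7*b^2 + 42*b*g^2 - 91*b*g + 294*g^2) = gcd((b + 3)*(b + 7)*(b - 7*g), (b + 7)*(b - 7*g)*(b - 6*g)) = b^2 - 7*b*g + 7*b - 49*g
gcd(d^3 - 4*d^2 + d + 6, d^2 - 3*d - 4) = d + 1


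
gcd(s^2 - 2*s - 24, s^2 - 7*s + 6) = s - 6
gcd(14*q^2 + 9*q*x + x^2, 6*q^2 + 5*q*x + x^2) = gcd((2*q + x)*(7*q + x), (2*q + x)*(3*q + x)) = 2*q + x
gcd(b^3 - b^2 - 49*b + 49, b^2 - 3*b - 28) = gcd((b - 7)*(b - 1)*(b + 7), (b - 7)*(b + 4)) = b - 7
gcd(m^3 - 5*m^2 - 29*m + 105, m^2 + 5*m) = m + 5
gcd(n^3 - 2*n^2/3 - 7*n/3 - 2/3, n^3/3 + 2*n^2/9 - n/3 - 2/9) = n + 1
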